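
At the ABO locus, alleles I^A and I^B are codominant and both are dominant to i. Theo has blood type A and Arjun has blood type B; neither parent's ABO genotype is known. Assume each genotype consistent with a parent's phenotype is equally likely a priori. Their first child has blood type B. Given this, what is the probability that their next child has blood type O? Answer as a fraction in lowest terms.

1/12

Possible genotypes: Theo ∈ {I^A I^A, I^A i}; Arjun ∈ {I^B I^B, I^B i}.
Weight each parental genotype pair by prior × P(type-B child):
  I^A i × I^B I^B: posterior weight 2/3; P(next child type O) = 0.
  I^A i × I^B i: posterior weight 1/3; P(next child type O) = 1/4.
Weighted sum = 1/12.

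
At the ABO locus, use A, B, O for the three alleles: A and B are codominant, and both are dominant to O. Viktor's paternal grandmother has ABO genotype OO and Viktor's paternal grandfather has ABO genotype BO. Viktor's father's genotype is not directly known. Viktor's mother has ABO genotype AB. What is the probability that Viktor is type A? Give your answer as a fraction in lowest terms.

3/8

Viktor's father's ABO genotype from OO × BO: 1/2 BO, 1/2 OO.
Crossing each possibility with the mother AB and summing P(type A): 1/2·1/4 + 1/2·1/2 = 3/8.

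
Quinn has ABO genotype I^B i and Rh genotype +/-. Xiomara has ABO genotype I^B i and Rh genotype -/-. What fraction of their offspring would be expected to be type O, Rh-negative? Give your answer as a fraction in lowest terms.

ABO cross I^B i × I^B i → offspring phenotypes: 1/4 O, 3/4 B.
Rh cross +/- × -/- → 1/2 Rh+, 1/2 Rh-.
Independent loci: P(type O, Rh-negative) = 1/4 × 1/2 = 1/8.

1/8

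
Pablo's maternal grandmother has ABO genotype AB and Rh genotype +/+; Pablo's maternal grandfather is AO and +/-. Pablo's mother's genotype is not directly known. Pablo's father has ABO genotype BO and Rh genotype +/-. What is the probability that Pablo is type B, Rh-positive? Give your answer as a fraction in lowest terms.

21/64

Pablo's mother's ABO genotype from AB × AO: 1/4 AA, 1/4 AB, 1/4 AO, 1/4 BO.
Crossing each possibility with the father BO and summing P(type B): 1/4·0 + 1/4·1/2 + 1/4·1/4 + 1/4·3/4 = 3/8.
Similarly for Rh via the mother's Rh distribution: P(Rh+) = 7/8.
Independent loci: 3/8 × 7/8 = 21/64.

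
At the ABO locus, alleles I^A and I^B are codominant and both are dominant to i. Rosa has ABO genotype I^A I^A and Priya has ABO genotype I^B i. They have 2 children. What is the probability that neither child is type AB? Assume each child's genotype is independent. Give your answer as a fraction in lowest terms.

1/4

ABO cross I^A I^A × I^B i → 1/2 A, 1/2 AB.
So P(type AB) = 1/2 per child.
P(not type AB) = 1/2 for one child; (1/2)^2 = 1/4.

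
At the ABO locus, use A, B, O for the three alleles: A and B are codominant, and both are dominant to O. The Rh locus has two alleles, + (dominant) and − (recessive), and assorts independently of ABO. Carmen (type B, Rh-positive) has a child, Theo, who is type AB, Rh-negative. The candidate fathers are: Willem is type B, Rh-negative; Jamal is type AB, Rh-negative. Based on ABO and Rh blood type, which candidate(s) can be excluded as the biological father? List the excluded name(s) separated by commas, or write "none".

Willem

A candidate is excluded only if no genotype consistent with his phenotype could produce a type AB, Rh-negative child with a type B, Rh-positive mother.
Willem (type B, Rh-): no genotype consistent with that phenotype can produce a type-AB Rh- child with a type-B mother.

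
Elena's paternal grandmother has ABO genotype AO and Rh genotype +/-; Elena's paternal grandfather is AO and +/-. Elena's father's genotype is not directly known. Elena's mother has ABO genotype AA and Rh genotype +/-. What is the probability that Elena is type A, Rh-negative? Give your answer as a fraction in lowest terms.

1/4

Elena's father's ABO genotype from AO × AO: 1/4 AA, 1/2 AO, 1/4 OO.
Crossing each possibility with the mother AA and summing P(type A): 1/4·1 + 1/2·1 + 1/4·1 = 1.
Similarly for Rh via the father's Rh distribution: P(Rh-) = 1/4.
Independent loci: 1 × 1/4 = 1/4.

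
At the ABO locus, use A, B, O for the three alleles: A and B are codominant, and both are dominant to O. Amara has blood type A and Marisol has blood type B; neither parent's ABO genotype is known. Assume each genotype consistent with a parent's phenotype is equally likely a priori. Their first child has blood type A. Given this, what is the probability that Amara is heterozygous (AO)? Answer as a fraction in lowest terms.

Possible genotypes: Amara ∈ {AA, AO}; Marisol ∈ {BB, BO}.
Weight each parental genotype pair by prior × P(type-A child):
  AA × BO: posterior weight 2/3.
  AO × BO: posterior weight 1/3.
Sum the posterior weight over pairs where Amara is AO: 1/3.

1/3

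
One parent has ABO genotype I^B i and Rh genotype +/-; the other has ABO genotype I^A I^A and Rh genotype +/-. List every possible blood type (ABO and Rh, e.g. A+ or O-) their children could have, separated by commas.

A+, A-, AB+, AB-

Gametes from I^B i × I^A I^A give offspring ABO genotypes I^A I^B, I^A i, i.e. phenotypes A, AB.
Rh cross +/- × +/- → phenotypes Rh+, Rh-.
Combining independently: A+, A-, AB+, AB-.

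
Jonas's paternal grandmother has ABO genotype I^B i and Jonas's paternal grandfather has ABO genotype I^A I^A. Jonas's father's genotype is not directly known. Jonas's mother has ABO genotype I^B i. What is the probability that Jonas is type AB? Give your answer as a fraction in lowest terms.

1/4

Jonas's father's ABO genotype from I^B i × I^A I^A: 1/2 I^A I^B, 1/2 I^A i.
Crossing each possibility with the mother I^B i and summing P(type AB): 1/2·1/4 + 1/2·1/4 = 1/4.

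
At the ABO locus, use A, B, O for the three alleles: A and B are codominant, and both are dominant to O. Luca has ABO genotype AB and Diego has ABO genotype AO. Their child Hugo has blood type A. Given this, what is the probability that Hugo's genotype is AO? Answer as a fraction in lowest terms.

1/2

Cross AB × AO → 1/4 AA, 1/4 AB, 1/4 AO, 1/4 BO.
Type-A genotypes among offspring: AA (1/4), AO (1/4); total 1/2.
P(AO | type A) = (1/4) / (1/2) = 1/2.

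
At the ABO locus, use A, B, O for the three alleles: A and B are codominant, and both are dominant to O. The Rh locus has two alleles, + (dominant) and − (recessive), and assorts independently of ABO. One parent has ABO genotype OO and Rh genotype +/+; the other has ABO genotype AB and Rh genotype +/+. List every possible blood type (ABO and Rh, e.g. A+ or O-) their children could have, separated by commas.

A+, B+

Gametes from OO × AB give offspring ABO genotypes AO, BO, i.e. phenotypes A, B.
Rh cross +/+ × +/+ → phenotypes Rh+.
Combining independently: A+, B+.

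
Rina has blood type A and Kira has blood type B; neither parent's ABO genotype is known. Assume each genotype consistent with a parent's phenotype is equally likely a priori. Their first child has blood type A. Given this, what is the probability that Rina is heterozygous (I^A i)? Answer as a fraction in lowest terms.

Possible genotypes: Rina ∈ {I^A I^A, I^A i}; Kira ∈ {I^B I^B, I^B i}.
Weight each parental genotype pair by prior × P(type-A child):
  I^A I^A × I^B i: posterior weight 2/3.
  I^A i × I^B i: posterior weight 1/3.
Sum the posterior weight over pairs where Rina is I^A i: 1/3.

1/3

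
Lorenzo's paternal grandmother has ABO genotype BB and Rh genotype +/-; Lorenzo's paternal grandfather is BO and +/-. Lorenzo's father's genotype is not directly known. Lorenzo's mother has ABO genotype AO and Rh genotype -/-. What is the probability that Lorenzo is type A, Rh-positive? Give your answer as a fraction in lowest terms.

Lorenzo's father's ABO genotype from BB × BO: 1/2 BB, 1/2 BO.
Crossing each possibility with the mother AO and summing P(type A): 1/2·0 + 1/2·1/4 = 1/8.
Similarly for Rh via the father's Rh distribution: P(Rh+) = 1/2.
Independent loci: 1/8 × 1/2 = 1/16.

1/16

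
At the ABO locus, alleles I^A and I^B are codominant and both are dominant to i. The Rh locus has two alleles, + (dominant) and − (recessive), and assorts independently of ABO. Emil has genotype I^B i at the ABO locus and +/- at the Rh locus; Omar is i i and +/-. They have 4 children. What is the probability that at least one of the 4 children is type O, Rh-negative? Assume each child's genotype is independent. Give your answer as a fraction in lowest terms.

1695/4096

ABO cross I^B i × i i → 1/2 O, 1/2 B.
Rh cross +/- × +/- → 3/4 Rh+, 1/4 Rh-; so P(type O, Rh-negative) = 1/2 × 1/4 = 1/8 per child.
P(none) = (7/8)^4 = 2401/4096; P(at least one) = 1 − 2401/4096 = 1695/4096.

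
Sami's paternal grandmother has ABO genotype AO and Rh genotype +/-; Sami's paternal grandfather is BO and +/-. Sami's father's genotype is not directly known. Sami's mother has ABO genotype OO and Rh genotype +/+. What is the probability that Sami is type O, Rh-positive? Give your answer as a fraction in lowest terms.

Sami's father's ABO genotype from AO × BO: 1/4 AB, 1/4 AO, 1/4 BO, 1/4 OO.
Crossing each possibility with the mother OO and summing P(type O): 1/4·0 + 1/4·1/2 + 1/4·1/2 + 1/4·1 = 1/2.
Similarly for Rh via the father's Rh distribution: P(Rh+) = 1.
Independent loci: 1/2 × 1 = 1/2.

1/2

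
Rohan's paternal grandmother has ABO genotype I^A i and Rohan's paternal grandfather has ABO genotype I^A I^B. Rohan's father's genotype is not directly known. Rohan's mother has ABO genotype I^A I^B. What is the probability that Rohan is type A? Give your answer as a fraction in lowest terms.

Rohan's father's ABO genotype from I^A i × I^A I^B: 1/4 I^A I^A, 1/4 I^A I^B, 1/4 I^A i, 1/4 I^B i.
Crossing each possibility with the mother I^A I^B and summing P(type A): 1/4·1/2 + 1/4·1/4 + 1/4·1/2 + 1/4·1/4 = 3/8.

3/8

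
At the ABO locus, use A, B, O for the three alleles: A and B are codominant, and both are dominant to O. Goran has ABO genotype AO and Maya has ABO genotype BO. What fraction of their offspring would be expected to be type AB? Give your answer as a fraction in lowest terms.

1/4

ABO cross AO × BO → offspring phenotypes: 1/4 O, 1/4 A, 1/4 B, 1/4 AB.
So P(type AB) = 1/4.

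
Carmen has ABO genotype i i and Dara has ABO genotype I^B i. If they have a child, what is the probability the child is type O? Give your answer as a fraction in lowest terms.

1/2

ABO cross i i × I^B i → offspring phenotypes: 1/2 O, 1/2 B.
So P(type O) = 1/2.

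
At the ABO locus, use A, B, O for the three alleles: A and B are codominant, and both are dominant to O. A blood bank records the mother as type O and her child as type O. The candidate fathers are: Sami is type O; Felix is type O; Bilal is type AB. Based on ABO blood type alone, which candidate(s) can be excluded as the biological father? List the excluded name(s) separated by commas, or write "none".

A candidate is excluded only if no genotype consistent with his phenotype could produce a type O child with a type O mother.
Bilal (type AB): no genotype consistent with that phenotype can produce a type-O child with a type-O mother.

Bilal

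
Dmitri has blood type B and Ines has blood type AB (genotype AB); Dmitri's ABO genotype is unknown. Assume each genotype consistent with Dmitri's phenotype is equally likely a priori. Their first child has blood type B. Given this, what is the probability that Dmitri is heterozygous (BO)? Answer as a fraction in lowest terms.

1/2

Possible genotypes: Dmitri ∈ {BB, BO}; Ines ∈ {AB}.
Weight each parental genotype pair by prior × P(type-B child):
  BB × AB: posterior weight 1/2.
  BO × AB: posterior weight 1/2.
Sum the posterior weight over pairs where Dmitri is BO: 1/2.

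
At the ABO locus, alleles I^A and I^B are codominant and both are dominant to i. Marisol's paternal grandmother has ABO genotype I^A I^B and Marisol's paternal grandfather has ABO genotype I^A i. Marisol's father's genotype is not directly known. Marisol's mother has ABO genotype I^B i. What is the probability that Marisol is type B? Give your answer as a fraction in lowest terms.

Marisol's father's ABO genotype from I^A I^B × I^A i: 1/4 I^A I^A, 1/4 I^A I^B, 1/4 I^A i, 1/4 I^B i.
Crossing each possibility with the mother I^B i and summing P(type B): 1/4·0 + 1/4·1/2 + 1/4·1/4 + 1/4·3/4 = 3/8.

3/8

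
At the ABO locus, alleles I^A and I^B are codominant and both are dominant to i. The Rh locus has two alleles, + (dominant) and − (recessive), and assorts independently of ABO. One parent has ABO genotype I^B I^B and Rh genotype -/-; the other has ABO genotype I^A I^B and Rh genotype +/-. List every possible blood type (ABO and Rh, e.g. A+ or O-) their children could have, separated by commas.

Gametes from I^B I^B × I^A I^B give offspring ABO genotypes I^A I^B, I^B I^B, i.e. phenotypes B, AB.
Rh cross -/- × +/- → phenotypes Rh+, Rh-.
Combining independently: B+, B-, AB+, AB-.

B+, B-, AB+, AB-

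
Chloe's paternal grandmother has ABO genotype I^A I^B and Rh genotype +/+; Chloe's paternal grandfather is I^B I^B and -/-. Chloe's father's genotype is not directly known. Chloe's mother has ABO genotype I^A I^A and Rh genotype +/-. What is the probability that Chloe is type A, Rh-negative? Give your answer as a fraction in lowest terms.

1/16

Chloe's father's ABO genotype from I^A I^B × I^B I^B: 1/2 I^A I^B, 1/2 I^B I^B.
Crossing each possibility with the mother I^A I^A and summing P(type A): 1/2·1/2 + 1/2·0 = 1/4.
Similarly for Rh via the father's Rh distribution: P(Rh-) = 1/4.
Independent loci: 1/4 × 1/4 = 1/16.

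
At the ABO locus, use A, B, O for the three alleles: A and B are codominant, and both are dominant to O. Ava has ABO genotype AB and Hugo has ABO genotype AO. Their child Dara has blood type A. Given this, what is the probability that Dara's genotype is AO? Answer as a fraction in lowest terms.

1/2

Cross AB × AO → 1/4 AA, 1/4 AB, 1/4 AO, 1/4 BO.
Type-A genotypes among offspring: AA (1/4), AO (1/4); total 1/2.
P(AO | type A) = (1/4) / (1/2) = 1/2.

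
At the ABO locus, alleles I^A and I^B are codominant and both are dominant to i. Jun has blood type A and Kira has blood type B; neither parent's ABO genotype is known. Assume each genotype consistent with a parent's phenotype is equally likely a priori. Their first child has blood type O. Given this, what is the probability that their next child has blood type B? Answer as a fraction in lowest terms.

Possible genotypes: Jun ∈ {I^A I^A, I^A i}; Kira ∈ {I^B I^B, I^B i}.
Weight each parental genotype pair by prior × P(type-O child):
  I^A i × I^B i: posterior weight 1; P(next child type B) = 1/4.
Weighted sum = 1/4.

1/4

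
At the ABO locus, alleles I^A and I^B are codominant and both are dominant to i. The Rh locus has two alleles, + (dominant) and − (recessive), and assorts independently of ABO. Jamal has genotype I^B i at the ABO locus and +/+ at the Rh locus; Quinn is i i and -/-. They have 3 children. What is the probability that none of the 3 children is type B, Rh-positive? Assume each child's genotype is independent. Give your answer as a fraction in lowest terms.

1/8

ABO cross I^B i × i i → 1/2 O, 1/2 B.
Rh cross +/+ × -/- → 1 Rh+; so P(type B, Rh-positive) = 1/2 × 1 = 1/2 per child.
P(not type B, Rh-positive) = 1/2 for one child; (1/2)^3 = 1/8.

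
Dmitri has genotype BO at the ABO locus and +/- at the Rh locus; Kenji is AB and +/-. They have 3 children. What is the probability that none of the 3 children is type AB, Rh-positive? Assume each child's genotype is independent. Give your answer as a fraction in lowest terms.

2197/4096

ABO cross BO × AB → 1/4 A, 1/2 B, 1/4 AB.
Rh cross +/- × +/- → 3/4 Rh+, 1/4 Rh-; so P(type AB, Rh-positive) = 1/4 × 3/4 = 3/16 per child.
P(not type AB, Rh-positive) = 13/16 for one child; (13/16)^3 = 2197/4096.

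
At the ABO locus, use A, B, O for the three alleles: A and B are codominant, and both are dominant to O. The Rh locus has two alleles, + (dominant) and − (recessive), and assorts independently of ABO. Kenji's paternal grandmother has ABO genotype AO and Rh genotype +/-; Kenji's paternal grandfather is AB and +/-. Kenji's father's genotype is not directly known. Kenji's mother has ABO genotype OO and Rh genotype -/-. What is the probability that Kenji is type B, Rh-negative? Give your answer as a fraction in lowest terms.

Kenji's father's ABO genotype from AO × AB: 1/4 AA, 1/4 AB, 1/4 AO, 1/4 BO.
Crossing each possibility with the mother OO and summing P(type B): 1/4·0 + 1/4·1/2 + 1/4·0 + 1/4·1/2 = 1/4.
Similarly for Rh via the father's Rh distribution: P(Rh-) = 1/2.
Independent loci: 1/4 × 1/2 = 1/8.

1/8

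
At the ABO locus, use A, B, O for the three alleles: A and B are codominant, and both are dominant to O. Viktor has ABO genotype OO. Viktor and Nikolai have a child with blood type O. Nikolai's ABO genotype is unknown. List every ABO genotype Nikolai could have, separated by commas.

AO, BO, OO

For each candidate genotype of Nikolai, check whether crossing it with OO can produce every observed child phenotype.
  AA → possible child types {A} ✗
  AB → possible child types {A, B} ✗
  AO → possible child types {O, A} ✓
  BB → possible child types {B} ✗
  BO → possible child types {O, B} ✓
  OO → possible child types {O} ✓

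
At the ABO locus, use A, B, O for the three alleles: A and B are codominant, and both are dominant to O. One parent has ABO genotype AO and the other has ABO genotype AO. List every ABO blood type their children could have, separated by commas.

Gametes from AO × AO give offspring ABO genotypes AA, AO, OO, i.e. phenotypes O, A.

O, A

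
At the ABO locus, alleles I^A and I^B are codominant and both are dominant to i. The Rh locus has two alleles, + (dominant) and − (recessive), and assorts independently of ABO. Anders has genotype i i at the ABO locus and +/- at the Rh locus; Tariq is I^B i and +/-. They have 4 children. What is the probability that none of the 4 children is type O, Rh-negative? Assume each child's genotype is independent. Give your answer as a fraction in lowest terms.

2401/4096

ABO cross i i × I^B i → 1/2 O, 1/2 B.
Rh cross +/- × +/- → 3/4 Rh+, 1/4 Rh-; so P(type O, Rh-negative) = 1/2 × 1/4 = 1/8 per child.
P(not type O, Rh-negative) = 7/8 for one child; (7/8)^4 = 2401/4096.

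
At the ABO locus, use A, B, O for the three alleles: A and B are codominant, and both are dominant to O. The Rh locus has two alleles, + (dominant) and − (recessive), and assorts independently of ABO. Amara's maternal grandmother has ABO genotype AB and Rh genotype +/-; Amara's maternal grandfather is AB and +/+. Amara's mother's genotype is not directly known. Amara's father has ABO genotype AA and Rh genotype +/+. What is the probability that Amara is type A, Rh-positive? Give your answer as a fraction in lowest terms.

Amara's mother's ABO genotype from AB × AB: 1/4 AA, 1/2 AB, 1/4 BB.
Crossing each possibility with the father AA and summing P(type A): 1/4·1 + 1/2·1/2 + 1/4·0 = 1/2.
Similarly for Rh via the mother's Rh distribution: P(Rh+) = 1.
Independent loci: 1/2 × 1 = 1/2.

1/2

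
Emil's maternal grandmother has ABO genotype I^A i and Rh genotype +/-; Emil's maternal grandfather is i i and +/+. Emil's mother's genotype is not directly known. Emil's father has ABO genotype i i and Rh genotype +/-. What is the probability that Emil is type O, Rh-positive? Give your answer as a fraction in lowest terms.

21/32

Emil's mother's ABO genotype from I^A i × i i: 1/2 I^A i, 1/2 i i.
Crossing each possibility with the father i i and summing P(type O): 1/2·1/2 + 1/2·1 = 3/4.
Similarly for Rh via the mother's Rh distribution: P(Rh+) = 7/8.
Independent loci: 3/4 × 7/8 = 21/32.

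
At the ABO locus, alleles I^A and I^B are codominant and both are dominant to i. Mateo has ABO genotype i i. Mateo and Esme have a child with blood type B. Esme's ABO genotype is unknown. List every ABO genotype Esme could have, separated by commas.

I^A I^B, I^B I^B, I^B i

For each candidate genotype of Esme, check whether crossing it with i i can produce every observed child phenotype.
  I^A I^A → possible child types {A} ✗
  I^A I^B → possible child types {A, B} ✓
  I^A i → possible child types {O, A} ✗
  I^B I^B → possible child types {B} ✓
  I^B i → possible child types {O, B} ✓
  i i → possible child types {O} ✗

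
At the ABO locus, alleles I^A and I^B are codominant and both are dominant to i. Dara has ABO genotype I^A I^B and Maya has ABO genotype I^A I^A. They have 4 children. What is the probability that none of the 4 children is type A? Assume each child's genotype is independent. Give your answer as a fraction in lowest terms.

1/16

ABO cross I^A I^B × I^A I^A → 1/2 A, 1/2 AB.
So P(type A) = 1/2 per child.
P(not type A) = 1/2 for one child; (1/2)^4 = 1/16.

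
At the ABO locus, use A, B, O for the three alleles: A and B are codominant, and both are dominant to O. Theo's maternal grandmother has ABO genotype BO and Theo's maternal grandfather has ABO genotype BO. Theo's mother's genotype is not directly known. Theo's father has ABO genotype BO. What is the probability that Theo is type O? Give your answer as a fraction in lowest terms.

1/4

Theo's mother's ABO genotype from BO × BO: 1/4 BB, 1/2 BO, 1/4 OO.
Crossing each possibility with the father BO and summing P(type O): 1/4·0 + 1/2·1/4 + 1/4·1/2 = 1/4.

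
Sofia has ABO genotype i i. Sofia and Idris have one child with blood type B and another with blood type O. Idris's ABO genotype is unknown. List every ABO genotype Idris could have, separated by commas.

I^B i

For each candidate genotype of Idris, check whether crossing it with i i can produce every observed child phenotype.
  I^A I^A → possible child types {A} ✗
  I^A I^B → possible child types {A, B} ✗
  I^A i → possible child types {O, A} ✗
  I^B I^B → possible child types {B} ✗
  I^B i → possible child types {O, B} ✓
  i i → possible child types {O} ✗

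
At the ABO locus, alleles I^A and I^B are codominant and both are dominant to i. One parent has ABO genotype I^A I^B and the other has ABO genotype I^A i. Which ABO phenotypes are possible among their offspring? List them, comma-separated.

Gametes from I^A I^B × I^A i give offspring ABO genotypes I^A I^A, I^A I^B, I^A i, I^B i, i.e. phenotypes A, B, AB.

A, B, AB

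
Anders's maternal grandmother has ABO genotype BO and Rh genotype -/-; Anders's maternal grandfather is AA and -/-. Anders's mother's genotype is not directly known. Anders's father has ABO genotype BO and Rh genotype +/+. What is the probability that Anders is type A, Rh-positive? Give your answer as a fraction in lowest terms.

Anders's mother's ABO genotype from BO × AA: 1/2 AB, 1/2 AO.
Crossing each possibility with the father BO and summing P(type A): 1/2·1/4 + 1/2·1/4 = 1/4.
Similarly for Rh via the mother's Rh distribution: P(Rh+) = 1.
Independent loci: 1/4 × 1 = 1/4.

1/4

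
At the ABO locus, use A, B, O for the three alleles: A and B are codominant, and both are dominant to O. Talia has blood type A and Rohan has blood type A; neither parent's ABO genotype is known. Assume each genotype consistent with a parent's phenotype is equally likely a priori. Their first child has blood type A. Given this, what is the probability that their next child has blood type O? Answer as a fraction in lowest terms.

Possible genotypes: Talia ∈ {AA, AO}; Rohan ∈ {AA, AO}.
Weight each parental genotype pair by prior × P(type-A child):
  AA × AA: posterior weight 4/15; P(next child type O) = 0.
  AA × AO: posterior weight 4/15; P(next child type O) = 0.
  AO × AA: posterior weight 4/15; P(next child type O) = 0.
  AO × AO: posterior weight 1/5; P(next child type O) = 1/4.
Weighted sum = 1/20.

1/20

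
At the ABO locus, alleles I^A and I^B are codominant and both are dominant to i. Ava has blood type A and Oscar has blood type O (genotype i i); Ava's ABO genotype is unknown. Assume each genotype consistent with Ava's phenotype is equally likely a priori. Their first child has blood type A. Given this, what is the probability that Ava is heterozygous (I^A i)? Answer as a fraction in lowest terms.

Possible genotypes: Ava ∈ {I^A I^A, I^A i}; Oscar ∈ {i i}.
Weight each parental genotype pair by prior × P(type-A child):
  I^A I^A × i i: posterior weight 2/3.
  I^A i × i i: posterior weight 1/3.
Sum the posterior weight over pairs where Ava is I^A i: 1/3.

1/3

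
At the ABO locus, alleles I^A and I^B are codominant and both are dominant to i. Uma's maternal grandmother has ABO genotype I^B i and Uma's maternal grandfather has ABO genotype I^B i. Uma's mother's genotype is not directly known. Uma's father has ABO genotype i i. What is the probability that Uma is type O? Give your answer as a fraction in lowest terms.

Uma's mother's ABO genotype from I^B i × I^B i: 1/4 I^B I^B, 1/2 I^B i, 1/4 i i.
Crossing each possibility with the father i i and summing P(type O): 1/4·0 + 1/2·1/2 + 1/4·1 = 1/2.

1/2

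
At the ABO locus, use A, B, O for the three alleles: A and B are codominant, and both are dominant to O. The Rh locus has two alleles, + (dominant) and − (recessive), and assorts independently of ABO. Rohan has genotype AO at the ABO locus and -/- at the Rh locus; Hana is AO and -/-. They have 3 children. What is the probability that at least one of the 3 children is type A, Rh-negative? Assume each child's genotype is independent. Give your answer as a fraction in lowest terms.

ABO cross AO × AO → 1/4 O, 3/4 A.
Rh cross -/- × -/- → 1 Rh-; so P(type A, Rh-negative) = 3/4 × 1 = 3/4 per child.
P(none) = (1/4)^3 = 1/64; P(at least one) = 1 − 1/64 = 63/64.

63/64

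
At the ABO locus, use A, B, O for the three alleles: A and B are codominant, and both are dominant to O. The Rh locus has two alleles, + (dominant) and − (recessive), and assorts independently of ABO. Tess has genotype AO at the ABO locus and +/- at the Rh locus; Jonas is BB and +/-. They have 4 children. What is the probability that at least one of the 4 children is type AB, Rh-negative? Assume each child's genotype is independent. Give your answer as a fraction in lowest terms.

1695/4096

ABO cross AO × BB → 1/2 B, 1/2 AB.
Rh cross +/- × +/- → 3/4 Rh+, 1/4 Rh-; so P(type AB, Rh-negative) = 1/2 × 1/4 = 1/8 per child.
P(none) = (7/8)^4 = 2401/4096; P(at least one) = 1 − 2401/4096 = 1695/4096.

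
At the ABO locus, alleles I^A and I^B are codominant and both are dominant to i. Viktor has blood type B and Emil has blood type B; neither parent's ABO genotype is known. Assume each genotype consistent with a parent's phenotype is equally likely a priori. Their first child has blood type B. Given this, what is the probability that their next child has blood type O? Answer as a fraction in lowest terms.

Possible genotypes: Viktor ∈ {I^B I^B, I^B i}; Emil ∈ {I^B I^B, I^B i}.
Weight each parental genotype pair by prior × P(type-B child):
  I^B I^B × I^B I^B: posterior weight 4/15; P(next child type O) = 0.
  I^B I^B × I^B i: posterior weight 4/15; P(next child type O) = 0.
  I^B i × I^B I^B: posterior weight 4/15; P(next child type O) = 0.
  I^B i × I^B i: posterior weight 1/5; P(next child type O) = 1/4.
Weighted sum = 1/20.

1/20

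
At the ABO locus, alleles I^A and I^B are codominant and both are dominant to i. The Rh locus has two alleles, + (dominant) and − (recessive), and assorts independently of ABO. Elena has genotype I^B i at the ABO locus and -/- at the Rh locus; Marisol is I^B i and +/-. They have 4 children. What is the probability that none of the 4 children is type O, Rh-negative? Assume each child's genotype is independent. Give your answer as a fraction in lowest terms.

2401/4096

ABO cross I^B i × I^B i → 1/4 O, 3/4 B.
Rh cross -/- × +/- → 1/2 Rh+, 1/2 Rh-; so P(type O, Rh-negative) = 1/4 × 1/2 = 1/8 per child.
P(not type O, Rh-negative) = 7/8 for one child; (7/8)^4 = 2401/4096.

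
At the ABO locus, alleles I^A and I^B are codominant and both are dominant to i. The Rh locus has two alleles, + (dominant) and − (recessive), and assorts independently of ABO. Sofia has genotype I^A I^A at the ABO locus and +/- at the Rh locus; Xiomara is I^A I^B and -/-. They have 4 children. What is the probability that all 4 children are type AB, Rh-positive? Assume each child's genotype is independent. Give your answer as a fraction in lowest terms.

ABO cross I^A I^A × I^A I^B → 1/2 A, 1/2 AB.
Rh cross +/- × -/- → 1/2 Rh+, 1/2 Rh-; so P(type AB, Rh-positive) = 1/2 × 1/2 = 1/4 per child.
All 4 independent: (1/4)^4 = 1/256.

1/256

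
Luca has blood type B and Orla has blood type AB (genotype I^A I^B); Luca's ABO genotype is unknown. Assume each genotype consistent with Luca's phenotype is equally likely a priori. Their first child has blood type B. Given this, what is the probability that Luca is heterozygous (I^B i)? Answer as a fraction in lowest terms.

1/2

Possible genotypes: Luca ∈ {I^B I^B, I^B i}; Orla ∈ {I^A I^B}.
Weight each parental genotype pair by prior × P(type-B child):
  I^B I^B × I^A I^B: posterior weight 1/2.
  I^B i × I^A I^B: posterior weight 1/2.
Sum the posterior weight over pairs where Luca is I^B i: 1/2.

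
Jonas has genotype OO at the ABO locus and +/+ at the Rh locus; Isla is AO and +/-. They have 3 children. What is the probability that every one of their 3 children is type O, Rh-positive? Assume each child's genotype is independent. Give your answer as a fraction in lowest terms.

ABO cross OO × AO → 1/2 O, 1/2 A.
Rh cross +/+ × +/- → 1 Rh+; so P(type O, Rh-positive) = 1/2 × 1 = 1/2 per child.
All 3 independent: (1/2)^3 = 1/8.

1/8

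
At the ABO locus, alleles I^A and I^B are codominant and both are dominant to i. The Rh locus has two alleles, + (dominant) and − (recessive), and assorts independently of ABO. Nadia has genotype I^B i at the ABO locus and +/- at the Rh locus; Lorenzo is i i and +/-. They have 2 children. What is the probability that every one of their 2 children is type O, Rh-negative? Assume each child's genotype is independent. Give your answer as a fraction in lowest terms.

1/64

ABO cross I^B i × i i → 1/2 O, 1/2 B.
Rh cross +/- × +/- → 3/4 Rh+, 1/4 Rh-; so P(type O, Rh-negative) = 1/2 × 1/4 = 1/8 per child.
All 2 independent: (1/8)^2 = 1/64.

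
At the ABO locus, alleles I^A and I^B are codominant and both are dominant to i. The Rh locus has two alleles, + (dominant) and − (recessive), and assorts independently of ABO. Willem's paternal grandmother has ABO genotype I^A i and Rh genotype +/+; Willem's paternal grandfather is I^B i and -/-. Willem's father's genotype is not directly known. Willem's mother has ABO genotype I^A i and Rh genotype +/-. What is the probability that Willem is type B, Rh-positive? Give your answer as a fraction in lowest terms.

3/32

Willem's father's ABO genotype from I^A i × I^B i: 1/4 I^A I^B, 1/4 I^A i, 1/4 I^B i, 1/4 i i.
Crossing each possibility with the mother I^A i and summing P(type B): 1/4·1/4 + 1/4·0 + 1/4·1/4 + 1/4·0 = 1/8.
Similarly for Rh via the father's Rh distribution: P(Rh+) = 3/4.
Independent loci: 1/8 × 3/4 = 3/32.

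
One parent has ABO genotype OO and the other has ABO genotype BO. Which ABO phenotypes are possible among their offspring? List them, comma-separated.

O, B

Gametes from OO × BO give offspring ABO genotypes BO, OO, i.e. phenotypes O, B.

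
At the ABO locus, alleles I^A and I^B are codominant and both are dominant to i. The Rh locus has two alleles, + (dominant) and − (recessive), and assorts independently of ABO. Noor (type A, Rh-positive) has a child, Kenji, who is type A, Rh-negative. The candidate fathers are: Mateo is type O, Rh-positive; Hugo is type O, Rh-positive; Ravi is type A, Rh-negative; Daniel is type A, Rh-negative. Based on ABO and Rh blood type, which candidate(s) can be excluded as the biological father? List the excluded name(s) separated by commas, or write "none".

none

A candidate is excluded only if no genotype consistent with his phenotype could produce a type A, Rh-negative child with a type A, Rh-positive mother.
Every candidate has at least one consistent genotype combination, so none can be excluded.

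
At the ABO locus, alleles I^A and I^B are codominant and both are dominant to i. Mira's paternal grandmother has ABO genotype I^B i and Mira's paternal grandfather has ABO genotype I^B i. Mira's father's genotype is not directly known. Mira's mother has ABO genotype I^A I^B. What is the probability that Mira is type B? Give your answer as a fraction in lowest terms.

Mira's father's ABO genotype from I^B i × I^B i: 1/4 I^B I^B, 1/2 I^B i, 1/4 i i.
Crossing each possibility with the mother I^A I^B and summing P(type B): 1/4·1/2 + 1/2·1/2 + 1/4·1/2 = 1/2.

1/2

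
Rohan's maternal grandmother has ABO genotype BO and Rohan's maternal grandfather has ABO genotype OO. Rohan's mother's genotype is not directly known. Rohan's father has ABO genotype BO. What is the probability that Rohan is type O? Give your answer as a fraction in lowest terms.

3/8

Rohan's mother's ABO genotype from BO × OO: 1/2 BO, 1/2 OO.
Crossing each possibility with the father BO and summing P(type O): 1/2·1/4 + 1/2·1/2 = 3/8.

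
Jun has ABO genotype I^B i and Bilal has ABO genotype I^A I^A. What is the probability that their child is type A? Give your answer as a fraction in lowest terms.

ABO cross I^B i × I^A I^A → offspring phenotypes: 1/2 A, 1/2 AB.
So P(type A) = 1/2.

1/2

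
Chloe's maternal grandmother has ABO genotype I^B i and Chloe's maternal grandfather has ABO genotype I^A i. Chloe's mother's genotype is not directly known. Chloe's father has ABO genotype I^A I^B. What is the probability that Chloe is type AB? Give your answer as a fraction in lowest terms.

Chloe's mother's ABO genotype from I^B i × I^A i: 1/4 I^A I^B, 1/4 I^A i, 1/4 I^B i, 1/4 i i.
Crossing each possibility with the father I^A I^B and summing P(type AB): 1/4·1/2 + 1/4·1/4 + 1/4·1/4 + 1/4·0 = 1/4.

1/4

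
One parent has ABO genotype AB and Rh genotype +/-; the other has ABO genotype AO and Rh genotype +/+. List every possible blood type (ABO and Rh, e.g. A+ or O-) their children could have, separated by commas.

A+, B+, AB+

Gametes from AB × AO give offspring ABO genotypes AA, AB, AO, BO, i.e. phenotypes A, B, AB.
Rh cross +/- × +/+ → phenotypes Rh+.
Combining independently: A+, B+, AB+.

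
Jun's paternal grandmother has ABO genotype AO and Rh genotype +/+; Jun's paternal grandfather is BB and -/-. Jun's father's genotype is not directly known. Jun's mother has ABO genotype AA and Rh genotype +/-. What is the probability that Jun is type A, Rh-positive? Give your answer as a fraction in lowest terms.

Jun's father's ABO genotype from AO × BB: 1/2 AB, 1/2 BO.
Crossing each possibility with the mother AA and summing P(type A): 1/2·1/2 + 1/2·1/2 = 1/2.
Similarly for Rh via the father's Rh distribution: P(Rh+) = 3/4.
Independent loci: 1/2 × 3/4 = 3/8.

3/8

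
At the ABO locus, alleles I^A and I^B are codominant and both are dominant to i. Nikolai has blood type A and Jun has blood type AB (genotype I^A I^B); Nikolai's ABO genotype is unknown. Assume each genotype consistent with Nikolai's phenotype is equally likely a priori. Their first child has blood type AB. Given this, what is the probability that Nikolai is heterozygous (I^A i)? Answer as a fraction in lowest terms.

Possible genotypes: Nikolai ∈ {I^A I^A, I^A i}; Jun ∈ {I^A I^B}.
Weight each parental genotype pair by prior × P(type-AB child):
  I^A I^A × I^A I^B: posterior weight 2/3.
  I^A i × I^A I^B: posterior weight 1/3.
Sum the posterior weight over pairs where Nikolai is I^A i: 1/3.

1/3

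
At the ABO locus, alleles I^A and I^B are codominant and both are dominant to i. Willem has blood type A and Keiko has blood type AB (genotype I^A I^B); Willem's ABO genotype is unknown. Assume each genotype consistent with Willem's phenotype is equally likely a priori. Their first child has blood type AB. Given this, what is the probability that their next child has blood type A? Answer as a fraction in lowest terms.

1/2

Possible genotypes: Willem ∈ {I^A I^A, I^A i}; Keiko ∈ {I^A I^B}.
Weight each parental genotype pair by prior × P(type-AB child):
  I^A I^A × I^A I^B: posterior weight 2/3; P(next child type A) = 1/2.
  I^A i × I^A I^B: posterior weight 1/3; P(next child type A) = 1/2.
Weighted sum = 1/2.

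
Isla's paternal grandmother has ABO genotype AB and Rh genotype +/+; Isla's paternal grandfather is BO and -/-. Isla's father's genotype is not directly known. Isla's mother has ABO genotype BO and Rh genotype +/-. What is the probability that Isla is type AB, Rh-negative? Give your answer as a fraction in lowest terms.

Isla's father's ABO genotype from AB × BO: 1/4 AB, 1/4 AO, 1/4 BB, 1/4 BO.
Crossing each possibility with the mother BO and summing P(type AB): 1/4·1/4 + 1/4·1/4 + 1/4·0 + 1/4·0 = 1/8.
Similarly for Rh via the father's Rh distribution: P(Rh-) = 1/4.
Independent loci: 1/8 × 1/4 = 1/32.

1/32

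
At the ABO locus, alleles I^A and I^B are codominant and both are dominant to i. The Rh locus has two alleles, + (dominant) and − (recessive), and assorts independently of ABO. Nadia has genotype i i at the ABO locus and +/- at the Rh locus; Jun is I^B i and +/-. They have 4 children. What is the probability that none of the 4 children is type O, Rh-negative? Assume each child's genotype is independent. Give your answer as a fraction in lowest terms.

ABO cross i i × I^B i → 1/2 O, 1/2 B.
Rh cross +/- × +/- → 3/4 Rh+, 1/4 Rh-; so P(type O, Rh-negative) = 1/2 × 1/4 = 1/8 per child.
P(not type O, Rh-negative) = 7/8 for one child; (7/8)^4 = 2401/4096.

2401/4096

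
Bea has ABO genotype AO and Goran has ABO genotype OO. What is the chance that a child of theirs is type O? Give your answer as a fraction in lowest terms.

1/2

ABO cross AO × OO → offspring phenotypes: 1/2 O, 1/2 A.
So P(type O) = 1/2.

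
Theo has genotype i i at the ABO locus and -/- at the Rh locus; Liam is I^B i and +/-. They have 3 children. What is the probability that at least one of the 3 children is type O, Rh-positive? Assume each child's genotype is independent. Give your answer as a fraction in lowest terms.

37/64

ABO cross i i × I^B i → 1/2 O, 1/2 B.
Rh cross -/- × +/- → 1/2 Rh+, 1/2 Rh-; so P(type O, Rh-positive) = 1/2 × 1/2 = 1/4 per child.
P(none) = (3/4)^3 = 27/64; P(at least one) = 1 − 27/64 = 37/64.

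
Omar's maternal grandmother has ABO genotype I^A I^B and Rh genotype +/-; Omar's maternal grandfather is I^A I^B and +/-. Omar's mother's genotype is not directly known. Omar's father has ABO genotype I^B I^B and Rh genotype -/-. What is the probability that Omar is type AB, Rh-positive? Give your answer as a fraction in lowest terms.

1/4

Omar's mother's ABO genotype from I^A I^B × I^A I^B: 1/4 I^A I^A, 1/2 I^A I^B, 1/4 I^B I^B.
Crossing each possibility with the father I^B I^B and summing P(type AB): 1/4·1 + 1/2·1/2 + 1/4·0 = 1/2.
Similarly for Rh via the mother's Rh distribution: P(Rh+) = 1/2.
Independent loci: 1/2 × 1/2 = 1/4.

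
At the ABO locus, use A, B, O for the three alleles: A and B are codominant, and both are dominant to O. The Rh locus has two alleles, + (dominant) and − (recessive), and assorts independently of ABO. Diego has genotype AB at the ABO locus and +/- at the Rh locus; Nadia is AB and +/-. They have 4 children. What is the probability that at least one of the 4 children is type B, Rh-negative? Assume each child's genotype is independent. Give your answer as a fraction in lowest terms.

14911/65536

ABO cross AB × AB → 1/4 A, 1/4 B, 1/2 AB.
Rh cross +/- × +/- → 3/4 Rh+, 1/4 Rh-; so P(type B, Rh-negative) = 1/4 × 1/4 = 1/16 per child.
P(none) = (15/16)^4 = 50625/65536; P(at least one) = 1 − 50625/65536 = 14911/65536.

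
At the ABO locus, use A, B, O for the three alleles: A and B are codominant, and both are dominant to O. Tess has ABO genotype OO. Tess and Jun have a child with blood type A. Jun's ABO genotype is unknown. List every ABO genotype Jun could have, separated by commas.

For each candidate genotype of Jun, check whether crossing it with OO can produce every observed child phenotype.
  AA → possible child types {A} ✓
  AB → possible child types {A, B} ✓
  AO → possible child types {O, A} ✓
  BB → possible child types {B} ✗
  BO → possible child types {O, B} ✗
  OO → possible child types {O} ✗

AA, AB, AO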